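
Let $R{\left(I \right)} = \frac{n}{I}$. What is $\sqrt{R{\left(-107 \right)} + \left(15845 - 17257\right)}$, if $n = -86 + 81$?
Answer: $\frac{i \sqrt{16165453}}{107} \approx 37.576 i$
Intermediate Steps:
$n = -5$
$R{\left(I \right)} = - \frac{5}{I}$
$\sqrt{R{\left(-107 \right)} + \left(15845 - 17257\right)} = \sqrt{- \frac{5}{-107} + \left(15845 - 17257\right)} = \sqrt{\left(-5\right) \left(- \frac{1}{107}\right) + \left(15845 - 17257\right)} = \sqrt{\frac{5}{107} - 1412} = \sqrt{- \frac{151079}{107}} = \frac{i \sqrt{16165453}}{107}$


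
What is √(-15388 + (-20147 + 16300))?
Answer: I*√19235 ≈ 138.69*I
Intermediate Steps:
√(-15388 + (-20147 + 16300)) = √(-15388 - 3847) = √(-19235) = I*√19235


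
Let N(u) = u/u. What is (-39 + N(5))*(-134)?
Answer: 5092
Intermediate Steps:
N(u) = 1
(-39 + N(5))*(-134) = (-39 + 1)*(-134) = -38*(-134) = 5092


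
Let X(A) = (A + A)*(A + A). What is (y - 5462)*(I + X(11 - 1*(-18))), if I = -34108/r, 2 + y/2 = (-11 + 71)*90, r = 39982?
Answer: 358619061780/19991 ≈ 1.7939e+7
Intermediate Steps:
y = 10796 (y = -4 + 2*((-11 + 71)*90) = -4 + 2*(60*90) = -4 + 2*5400 = -4 + 10800 = 10796)
I = -17054/19991 (I = -34108/39982 = -34108*1/39982 = -17054/19991 ≈ -0.85308)
X(A) = 4*A² (X(A) = (2*A)*(2*A) = 4*A²)
(y - 5462)*(I + X(11 - 1*(-18))) = (10796 - 5462)*(-17054/19991 + 4*(11 - 1*(-18))²) = 5334*(-17054/19991 + 4*(11 + 18)²) = 5334*(-17054/19991 + 4*29²) = 5334*(-17054/19991 + 4*841) = 5334*(-17054/19991 + 3364) = 5334*(67232670/19991) = 358619061780/19991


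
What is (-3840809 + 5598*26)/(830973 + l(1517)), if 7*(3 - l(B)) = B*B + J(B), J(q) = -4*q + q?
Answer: -25866827/3520094 ≈ -7.3483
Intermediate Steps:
J(q) = -3*q
l(B) = 3 - B²/7 + 3*B/7 (l(B) = 3 - (B*B - 3*B)/7 = 3 - (B² - 3*B)/7 = 3 + (-B²/7 + 3*B/7) = 3 - B²/7 + 3*B/7)
(-3840809 + 5598*26)/(830973 + l(1517)) = (-3840809 + 5598*26)/(830973 + (3 - ⅐*1517² + (3/7)*1517)) = (-3840809 + 145548)/(830973 + (3 - ⅐*2301289 + 4551/7)) = -3695261/(830973 + (3 - 2301289/7 + 4551/7)) = -3695261/(830973 - 2296717/7) = -3695261/3520094/7 = -3695261*7/3520094 = -25866827/3520094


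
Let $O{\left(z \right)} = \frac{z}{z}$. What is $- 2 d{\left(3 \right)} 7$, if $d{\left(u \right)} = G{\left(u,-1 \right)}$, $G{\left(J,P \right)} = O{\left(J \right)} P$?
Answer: $14$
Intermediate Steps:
$O{\left(z \right)} = 1$
$G{\left(J,P \right)} = P$ ($G{\left(J,P \right)} = 1 P = P$)
$d{\left(u \right)} = -1$
$- 2 d{\left(3 \right)} 7 = \left(-2\right) \left(-1\right) 7 = 2 \cdot 7 = 14$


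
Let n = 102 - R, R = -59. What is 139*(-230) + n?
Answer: -31809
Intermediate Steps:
n = 161 (n = 102 - 1*(-59) = 102 + 59 = 161)
139*(-230) + n = 139*(-230) + 161 = -31970 + 161 = -31809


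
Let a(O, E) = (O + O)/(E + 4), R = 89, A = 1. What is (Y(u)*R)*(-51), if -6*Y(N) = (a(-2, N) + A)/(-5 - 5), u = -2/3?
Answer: 1513/100 ≈ 15.130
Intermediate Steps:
u = -2/3 (u = -2*1/3 = -2/3 ≈ -0.66667)
a(O, E) = 2*O/(4 + E) (a(O, E) = (2*O)/(4 + E) = 2*O/(4 + E))
Y(N) = 1/60 - 1/(15*(4 + N)) (Y(N) = -(2*(-2)/(4 + N) + 1)/(6*(-5 - 5)) = -(-4/(4 + N) + 1)/(6*(-10)) = -(1 - 4/(4 + N))*(-1)/(6*10) = -(-1/10 + 2/(5*(4 + N)))/6 = 1/60 - 1/(15*(4 + N)))
(Y(u)*R)*(-51) = (((1/60)*(-2/3)/(4 - 2/3))*89)*(-51) = (((1/60)*(-2/3)/(10/3))*89)*(-51) = (((1/60)*(-2/3)*(3/10))*89)*(-51) = -1/300*89*(-51) = -89/300*(-51) = 1513/100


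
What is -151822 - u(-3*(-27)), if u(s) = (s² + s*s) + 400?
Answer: -165344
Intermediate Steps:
u(s) = 400 + 2*s² (u(s) = (s² + s²) + 400 = 2*s² + 400 = 400 + 2*s²)
-151822 - u(-3*(-27)) = -151822 - (400 + 2*(-3*(-27))²) = -151822 - (400 + 2*81²) = -151822 - (400 + 2*6561) = -151822 - (400 + 13122) = -151822 - 1*13522 = -151822 - 13522 = -165344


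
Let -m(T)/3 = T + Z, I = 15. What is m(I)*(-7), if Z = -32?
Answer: -357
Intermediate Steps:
m(T) = 96 - 3*T (m(T) = -3*(T - 32) = -3*(-32 + T) = 96 - 3*T)
m(I)*(-7) = (96 - 3*15)*(-7) = (96 - 45)*(-7) = 51*(-7) = -357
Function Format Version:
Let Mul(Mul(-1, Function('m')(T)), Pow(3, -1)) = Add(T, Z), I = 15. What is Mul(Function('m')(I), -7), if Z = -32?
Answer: -357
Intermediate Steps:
Function('m')(T) = Add(96, Mul(-3, T)) (Function('m')(T) = Mul(-3, Add(T, -32)) = Mul(-3, Add(-32, T)) = Add(96, Mul(-3, T)))
Mul(Function('m')(I), -7) = Mul(Add(96, Mul(-3, 15)), -7) = Mul(Add(96, -45), -7) = Mul(51, -7) = -357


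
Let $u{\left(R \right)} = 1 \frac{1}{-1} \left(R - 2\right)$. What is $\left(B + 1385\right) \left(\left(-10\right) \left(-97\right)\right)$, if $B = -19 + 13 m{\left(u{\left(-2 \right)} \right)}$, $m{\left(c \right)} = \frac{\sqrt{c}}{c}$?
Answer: $1331325$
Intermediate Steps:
$u{\left(R \right)} = 2 - R$ ($u{\left(R \right)} = 1 \left(-1\right) \left(-2 + R\right) = - (-2 + R) = 2 - R$)
$m{\left(c \right)} = \frac{1}{\sqrt{c}}$
$B = - \frac{25}{2}$ ($B = -19 + \frac{13}{\sqrt{2 - -2}} = -19 + \frac{13}{\sqrt{2 + 2}} = -19 + \frac{13}{2} = - \frac{25}{2} \approx -12.5$)
$\left(B + 1385\right) \left(\left(-10\right) \left(-97\right)\right) = \left(- \frac{25}{2} + 1385\right) \left(\left(-10\right) \left(-97\right)\right) = \frac{2745}{2} \cdot 970 = 1331325$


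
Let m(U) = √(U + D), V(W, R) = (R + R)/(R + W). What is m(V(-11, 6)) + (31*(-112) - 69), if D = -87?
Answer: -3541 + I*√2235/5 ≈ -3541.0 + 9.4552*I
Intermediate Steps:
V(W, R) = 2*R/(R + W) (V(W, R) = (2*R)/(R + W) = 2*R/(R + W))
m(U) = √(-87 + U) (m(U) = √(U - 87) = √(-87 + U))
m(V(-11, 6)) + (31*(-112) - 69) = √(-87 + 2*6/(6 - 11)) + (31*(-112) - 69) = √(-87 + 2*6/(-5)) + (-3472 - 69) = √(-87 + 2*6*(-⅕)) - 3541 = √(-87 - 12/5) - 3541 = √(-447/5) - 3541 = I*√2235/5 - 3541 = -3541 + I*√2235/5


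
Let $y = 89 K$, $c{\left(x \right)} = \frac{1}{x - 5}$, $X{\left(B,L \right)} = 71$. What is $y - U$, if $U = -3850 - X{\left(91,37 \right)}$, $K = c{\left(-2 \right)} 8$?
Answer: $\frac{26735}{7} \approx 3819.3$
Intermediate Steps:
$c{\left(x \right)} = \frac{1}{-5 + x}$
$K = - \frac{8}{7}$ ($K = \frac{1}{-5 - 2} \cdot 8 = \frac{1}{-7} \cdot 8 = \left(- \frac{1}{7}\right) 8 = - \frac{8}{7} \approx -1.1429$)
$y = - \frac{712}{7}$ ($y = 89 \left(- \frac{8}{7}\right) = - \frac{712}{7} \approx -101.71$)
$U = -3921$ ($U = -3850 - 71 = -3921$)
$y - U = - \frac{712}{7} - -3921 = - \frac{712}{7} + 3921 = \frac{26735}{7}$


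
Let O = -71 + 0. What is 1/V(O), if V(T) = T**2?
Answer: 1/5041 ≈ 0.00019837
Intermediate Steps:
O = -71
1/V(O) = 1/((-71)**2) = 1/5041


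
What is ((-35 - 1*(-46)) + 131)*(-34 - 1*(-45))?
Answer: 1562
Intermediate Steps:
((-35 - 1*(-46)) + 131)*(-34 - 1*(-45)) = ((-35 + 46) + 131)*(-34 + 45) = (11 + 131)*11 = 142*11 = 1562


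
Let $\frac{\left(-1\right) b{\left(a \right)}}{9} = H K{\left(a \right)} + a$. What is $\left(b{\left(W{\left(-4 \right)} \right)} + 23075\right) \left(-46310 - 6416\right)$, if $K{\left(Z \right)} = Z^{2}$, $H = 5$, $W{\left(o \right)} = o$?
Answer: $-1180587866$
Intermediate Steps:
$b{\left(a \right)} = - 45 a^{2} - 9 a$ ($b{\left(a \right)} = - 9 \left(5 a^{2} + a\right) = - 9 \left(a + 5 a^{2}\right) = - 45 a^{2} - 9 a$)
$\left(b{\left(W{\left(-4 \right)} \right)} + 23075\right) \left(-46310 - 6416\right) = \left(9 \left(-4\right) \left(-1 - -20\right) + 23075\right) \left(-46310 - 6416\right) = \left(9 \left(-4\right) \left(-1 + 20\right) + 23075\right) \left(-52726\right) = \left(9 \left(-4\right) 19 + 23075\right) \left(-52726\right) = \left(-684 + 23075\right) \left(-52726\right) = 22391 \left(-52726\right) = -1180587866$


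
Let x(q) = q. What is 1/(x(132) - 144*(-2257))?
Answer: 1/325140 ≈ 3.0756e-6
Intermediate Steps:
1/(x(132) - 144*(-2257)) = 1/(132 - 144*(-2257)) = 1/(132 + 325008) = 1/325140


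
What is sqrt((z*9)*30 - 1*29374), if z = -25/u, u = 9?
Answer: 2*I*sqrt(7531) ≈ 173.56*I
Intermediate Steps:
z = -25/9 ≈ -2.7778
sqrt((z*9)*30 - 1*29374) = sqrt(-25/9*9*30 - 1*29374) = sqrt(-25*30 - 29374) = sqrt(-750 - 29374) = sqrt(-30124) = 2*I*sqrt(7531)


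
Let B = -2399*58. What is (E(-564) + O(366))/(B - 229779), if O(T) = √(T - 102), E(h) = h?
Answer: 564/368921 - 2*√66/368921 ≈ 0.0014847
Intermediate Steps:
B = -139142
O(T) = √(-102 + T)
(E(-564) + O(366))/(B - 229779) = (-564 + √(-102 + 366))/(-139142 - 229779) = (-564 + √264)/(-368921) = (-564 + 2*√66)*(-1/368921) = 564/368921 - 2*√66/368921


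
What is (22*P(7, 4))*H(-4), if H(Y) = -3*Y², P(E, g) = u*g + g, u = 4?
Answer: -21120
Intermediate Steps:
P(E, g) = 5*g (P(E, g) = 4*g + g = 5*g)
(22*P(7, 4))*H(-4) = (22*(5*4))*(-3*(-4)²) = (22*20)*(-3*16) = 440*(-48) = -21120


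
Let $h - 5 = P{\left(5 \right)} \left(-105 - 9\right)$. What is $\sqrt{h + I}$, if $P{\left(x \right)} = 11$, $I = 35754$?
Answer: $\sqrt{34505} \approx 185.76$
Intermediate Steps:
$h = -1249$ ($h = 5 + 11 \left(-105 - 9\right) = 5 + 11 \left(-114\right) = 5 - 1254 = -1249$)
$\sqrt{h + I} = \sqrt{-1249 + 35754} = \sqrt{34505}$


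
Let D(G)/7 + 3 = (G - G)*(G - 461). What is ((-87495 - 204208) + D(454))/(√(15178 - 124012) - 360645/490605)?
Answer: 229404285757324/116425515463915 + 312071121501676*I*√108834/116425515463915 ≈ 1.9704 + 884.28*I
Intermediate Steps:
D(G) = -21 (D(G) = -21 + 7*((G - G)*(G - 461)) = -21 + 7*(0*(-461 + G)) = -21 + 7*0 = -21 + 0 = -21)
((-87495 - 204208) + D(454))/(√(15178 - 124012) - 360645/490605) = ((-87495 - 204208) - 21)/(√(15178 - 124012) - 360645/490605) = (-291703 - 21)/(√(-108834) - 360645*1/490605) = -291724/(I*√108834 - 24043/32707) = -291724/(-24043/32707 + I*√108834)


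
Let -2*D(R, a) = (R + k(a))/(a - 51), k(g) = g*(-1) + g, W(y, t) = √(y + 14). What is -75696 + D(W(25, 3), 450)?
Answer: -75696 - √39/798 ≈ -75696.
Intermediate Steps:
W(y, t) = √(14 + y)
k(g) = 0 (k(g) = -g + g = 0)
D(R, a) = -R/(2*(-51 + a)) (D(R, a) = -(R + 0)/(2*(a - 51)) = -R/(2*(-51 + a)))
-75696 + D(W(25, 3), 450) = -75696 - √(14 + 25)/(-102 + 2*450) = -75696 - √39/(-102 + 900) = -75696 - 1*√39/798 = -75696 - 1*√39*1/798 = -75696 - √39/798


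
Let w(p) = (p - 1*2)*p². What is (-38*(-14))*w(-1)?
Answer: -1596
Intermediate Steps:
w(p) = p²*(-2 + p) (w(p) = (p - 2)*p² = (-2 + p)*p² = p²*(-2 + p))
(-38*(-14))*w(-1) = (-38*(-14))*((-1)²*(-2 - 1)) = 532*(1*(-3)) = 532*(-3) = -1596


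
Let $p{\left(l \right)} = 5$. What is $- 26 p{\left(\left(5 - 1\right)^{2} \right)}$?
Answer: $-130$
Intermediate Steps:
$- 26 p{\left(\left(5 - 1\right)^{2} \right)} = \left(-26\right) 5 = -130$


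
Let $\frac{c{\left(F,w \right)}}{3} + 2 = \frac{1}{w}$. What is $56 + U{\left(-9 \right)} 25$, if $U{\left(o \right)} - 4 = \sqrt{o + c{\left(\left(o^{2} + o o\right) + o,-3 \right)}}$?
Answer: $156 + 100 i \approx 156.0 + 100.0 i$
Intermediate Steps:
$c{\left(F,w \right)} = -6 + \frac{3}{w}$
$U{\left(o \right)} = 4 + \sqrt{-7 + o}$ ($U{\left(o \right)} = 4 + \sqrt{o - \left(6 - \frac{3}{-3}\right)} = 4 + \sqrt{o + \left(-6 + 3 \left(- \frac{1}{3}\right)\right)} = 4 + \sqrt{o - 7} = 4 + \sqrt{-7 + o}$)
$56 + U{\left(-9 \right)} 25 = 56 + \left(4 + \sqrt{-7 - 9}\right) 25 = 56 + \left(4 + \sqrt{-16}\right) 25 = 56 + \left(4 + 4 i\right) 25 = 56 + \left(100 + 100 i\right) = 156 + 100 i$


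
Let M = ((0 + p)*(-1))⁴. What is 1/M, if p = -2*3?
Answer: 1/1296 ≈ 0.00077160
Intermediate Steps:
p = -6
M = 1296 (M = ((0 - 6)*(-1))⁴ = (-6*(-1))⁴ = 6⁴ = 1296)
1/M = 1/1296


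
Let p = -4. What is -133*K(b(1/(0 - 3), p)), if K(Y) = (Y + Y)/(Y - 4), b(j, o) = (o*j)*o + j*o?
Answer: -133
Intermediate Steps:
b(j, o) = j*o + j*o**2 (b(j, o) = (j*o)*o + j*o = j*o**2 + j*o = j*o + j*o**2)
K(Y) = 2*Y/(-4 + Y) (K(Y) = (2*Y)/(-4 + Y) = 2*Y/(-4 + Y))
-133*K(b(1/(0 - 3), p)) = -266*-4*(1 - 4)/(0 - 3)/(-4 - 4*(1 - 4)/(0 - 3)) = -266*-4*(-3)/(-3)/(-4 - 4*(-3)/(-3)) = -266*(-1/3*(-4)*(-3))/(-4 - 1/3*(-4)*(-3)) = -266*(-4)/(-4 - 4) = -266*(-4)/(-8) = -266*(-4)*(-1)/8 = -133*1 = -133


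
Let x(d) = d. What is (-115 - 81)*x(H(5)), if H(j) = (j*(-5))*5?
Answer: 24500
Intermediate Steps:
H(j) = -25*j (H(j) = -5*j*5 = -25*j)
(-115 - 81)*x(H(5)) = (-115 - 81)*(-25*5) = -196*(-125) = 24500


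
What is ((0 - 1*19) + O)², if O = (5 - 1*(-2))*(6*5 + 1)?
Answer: 39204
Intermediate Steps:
O = 217 (O = (5 + 2)*(30 + 1) = 7*31 = 217)
((0 - 1*19) + O)² = ((0 - 1*19) + 217)² = ((0 - 19) + 217)² = (-19 + 217)² = 198² = 39204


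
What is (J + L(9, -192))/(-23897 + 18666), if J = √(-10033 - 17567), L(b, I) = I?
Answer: 192/5231 - 20*I*√69/5231 ≈ 0.036704 - 0.031759*I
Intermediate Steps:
J = 20*I*√69 (J = √(-27600) = 20*I*√69 ≈ 166.13*I)
(J + L(9, -192))/(-23897 + 18666) = (20*I*√69 - 192)/(-23897 + 18666) = (-192 + 20*I*√69)/(-5231) = (-192 + 20*I*√69)*(-1/5231) = 192/5231 - 20*I*√69/5231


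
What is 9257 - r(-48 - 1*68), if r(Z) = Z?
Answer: 9373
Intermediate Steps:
9257 - r(-48 - 1*68) = 9257 - (-48 - 1*68) = 9257 - (-48 - 68) = 9257 - 1*(-116) = 9257 + 116 = 9373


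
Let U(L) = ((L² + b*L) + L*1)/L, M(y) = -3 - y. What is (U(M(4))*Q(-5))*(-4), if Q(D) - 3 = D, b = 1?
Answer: -40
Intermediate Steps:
Q(D) = 3 + D
U(L) = (L² + 2*L)/L (U(L) = ((L² + 1*L) + L*1)/L = ((L² + L) + L)/L = ((L + L²) + L)/L = (L² + 2*L)/L)
(U(M(4))*Q(-5))*(-4) = ((2 + (-3 - 1*4))*(3 - 5))*(-4) = ((2 + (-3 - 4))*(-2))*(-4) = ((2 - 7)*(-2))*(-4) = -5*(-2)*(-4) = 10*(-4) = -40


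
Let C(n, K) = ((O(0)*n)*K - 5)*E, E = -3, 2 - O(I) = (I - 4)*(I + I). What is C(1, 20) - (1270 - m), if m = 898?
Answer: -477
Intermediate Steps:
O(I) = 2 - 2*I*(-4 + I) (O(I) = 2 - (I - 4)*(I + I) = 2 - (-4 + I)*2*I = 2 - 2*I*(-4 + I))
C(n, K) = 15 - 6*K*n (C(n, K) = (((2 - 2*0² + 8*0)*n)*K - 5)*(-3) = (((2 - 2*0 + 0)*n)*K - 5)*(-3) = (((2 + 0 + 0)*n)*K - 5)*(-3) = ((2*n)*K - 5)*(-3) = (2*K*n - 5)*(-3) = (-5 + 2*K*n)*(-3) = 15 - 6*K*n)
C(1, 20) - (1270 - m) = (15 - 6*20*1) - (1270 - 1*898) = (15 - 120) - (1270 - 898) = -105 - 1*372 = -105 - 372 = -477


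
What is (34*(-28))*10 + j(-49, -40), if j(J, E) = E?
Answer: -9560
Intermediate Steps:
(34*(-28))*10 + j(-49, -40) = (34*(-28))*10 - 40 = -952*10 - 40 = -9520 - 40 = -9560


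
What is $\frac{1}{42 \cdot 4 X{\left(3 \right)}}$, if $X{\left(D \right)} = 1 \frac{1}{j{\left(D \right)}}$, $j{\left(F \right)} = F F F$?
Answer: $\frac{9}{56} \approx 0.16071$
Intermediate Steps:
$j{\left(F \right)} = F^{3}$ ($j{\left(F \right)} = F^{2} F = F^{3}$)
$X{\left(D \right)} = \frac{1}{D^{3}}$ ($X{\left(D \right)} = 1 \frac{1}{D^{3}} = \frac{1}{D^{3}}$)
$\frac{1}{42 \cdot 4 X{\left(3 \right)}} = \frac{1}{42 \cdot 4 \cdot \frac{1}{27}} = \frac{1}{168 \cdot \frac{1}{27}} = \frac{1}{\frac{56}{9}} = \frac{9}{56}$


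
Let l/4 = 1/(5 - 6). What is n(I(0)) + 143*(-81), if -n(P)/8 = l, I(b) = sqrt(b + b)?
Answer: -11551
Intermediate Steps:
I(b) = sqrt(2)*sqrt(b) (I(b) = sqrt(2*b) = sqrt(2)*sqrt(b))
l = -4 (l = 4/(5 - 6) = 4/(-1) = 4*(-1) = -4)
n(P) = 32 (n(P) = -8*(-4) = 32)
n(I(0)) + 143*(-81) = 32 + 143*(-81) = 32 - 11583 = -11551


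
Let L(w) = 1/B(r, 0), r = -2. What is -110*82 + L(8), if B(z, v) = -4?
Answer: -36081/4 ≈ -9020.3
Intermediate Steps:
L(w) = -¼ (L(w) = 1/(-4) = -¼)
-110*82 + L(8) = -110*82 - ¼ = -9020 - ¼ = -36081/4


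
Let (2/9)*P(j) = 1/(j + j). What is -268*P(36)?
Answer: -67/4 ≈ -16.750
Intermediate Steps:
P(j) = 9/(4*j) (P(j) = 9/(2*(j + j)) = 9/(2*((2*j))) = 9*(1/(2*j))/2 = 9/(4*j))
-268*P(36) = -603/36 = -268*1/16 = -67/4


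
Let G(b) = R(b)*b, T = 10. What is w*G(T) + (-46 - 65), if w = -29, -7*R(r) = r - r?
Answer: -111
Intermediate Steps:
R(r) = 0 (R(r) = -(r - r)/7 = -⅐*0 = 0)
G(b) = 0 (G(b) = 0*b = 0)
w*G(T) + (-46 - 65) = -29*0 + (-46 - 65) = 0 - 111 = -111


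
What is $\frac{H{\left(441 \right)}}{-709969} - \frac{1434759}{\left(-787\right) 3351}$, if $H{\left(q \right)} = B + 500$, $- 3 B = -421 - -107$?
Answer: $\frac{1017039763165}{1872356515653} \approx 0.54319$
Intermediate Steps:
$B = \frac{314}{3}$ ($B = - \frac{-421 - -107}{3} = - \frac{-421 + 107}{3} = \left(- \frac{1}{3}\right) \left(-314\right) = \frac{314}{3} \approx 104.67$)
$H{\left(q \right)} = \frac{1814}{3}$ ($H{\left(q \right)} = \frac{314}{3} + 500 = \frac{1814}{3}$)
$\frac{H{\left(441 \right)}}{-709969} - \frac{1434759}{\left(-787\right) 3351} = \frac{1814}{3 \left(-709969\right)} - \frac{1434759}{\left(-787\right) 3351} = \frac{1814}{3} \left(- \frac{1}{709969}\right) - \frac{1434759}{-2637237} = - \frac{1814}{2129907} - - \frac{478253}{879079} = - \frac{1814}{2129907} + \frac{478253}{879079} = \frac{1017039763165}{1872356515653}$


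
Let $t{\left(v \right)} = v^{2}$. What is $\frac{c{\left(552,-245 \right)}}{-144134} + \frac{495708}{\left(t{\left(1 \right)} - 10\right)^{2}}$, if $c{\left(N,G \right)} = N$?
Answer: $\frac{11908055360}{1945809} \approx 6119.8$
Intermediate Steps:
$\frac{c{\left(552,-245 \right)}}{-144134} + \frac{495708}{\left(t{\left(1 \right)} - 10\right)^{2}} = \frac{552}{-144134} + \frac{495708}{\left(1^{2} - 10\right)^{2}} = 552 \left(- \frac{1}{144134}\right) + \frac{495708}{\left(1 - 10\right)^{2}} = - \frac{276}{72067} + \frac{495708}{\left(-9\right)^{2}} = - \frac{276}{72067} + \frac{495708}{81} = - \frac{276}{72067} + 495708 \cdot \frac{1}{81} = - \frac{276}{72067} + \frac{165236}{27} = \frac{11908055360}{1945809}$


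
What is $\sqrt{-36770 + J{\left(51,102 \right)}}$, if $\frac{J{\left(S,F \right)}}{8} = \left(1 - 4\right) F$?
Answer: $i \sqrt{39218} \approx 198.04 i$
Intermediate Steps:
$J{\left(S,F \right)} = - 24 F$ ($J{\left(S,F \right)} = 8 \left(1 - 4\right) F = 8 \left(- 3 F\right) = - 24 F$)
$\sqrt{-36770 + J{\left(51,102 \right)}} = \sqrt{-36770 - 2448} = \sqrt{-39218} = i \sqrt{39218}$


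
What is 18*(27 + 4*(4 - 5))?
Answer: 414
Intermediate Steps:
18*(27 + 4*(4 - 5)) = 18*(27 + 4*(-1)) = 18*(27 - 4) = 18*23 = 414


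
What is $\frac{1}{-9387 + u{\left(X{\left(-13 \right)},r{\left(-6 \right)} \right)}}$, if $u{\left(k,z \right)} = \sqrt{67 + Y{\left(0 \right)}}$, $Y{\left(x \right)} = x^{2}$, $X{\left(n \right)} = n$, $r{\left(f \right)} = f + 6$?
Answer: $- \frac{9387}{88115702} - \frac{\sqrt{67}}{88115702} \approx -0.00010662$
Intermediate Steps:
$r{\left(f \right)} = 6 + f$
$u{\left(k,z \right)} = \sqrt{67}$ ($u{\left(k,z \right)} = \sqrt{67 + 0^{2}} = \sqrt{67 + 0} = \sqrt{67}$)
$\frac{1}{-9387 + u{\left(X{\left(-13 \right)},r{\left(-6 \right)} \right)}} = \frac{1}{-9387 + \sqrt{67}}$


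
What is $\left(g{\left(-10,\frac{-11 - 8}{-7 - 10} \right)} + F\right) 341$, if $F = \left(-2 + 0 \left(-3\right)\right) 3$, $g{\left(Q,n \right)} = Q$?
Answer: $-5456$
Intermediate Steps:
$F = -6$ ($F = \left(-2 + 0\right) 3 = \left(-2\right) 3 = -6$)
$\left(g{\left(-10,\frac{-11 - 8}{-7 - 10} \right)} + F\right) 341 = \left(-10 - 6\right) 341 = \left(-16\right) 341 = -5456$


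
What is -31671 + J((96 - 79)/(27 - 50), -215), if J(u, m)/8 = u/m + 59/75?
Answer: -2348727577/74175 ≈ -31665.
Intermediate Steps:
J(u, m) = 472/75 + 8*u/m (J(u, m) = 8*(u/m + 59/75) = 8*(59/75 + u/m) = 472/75 + 8*u/m)
-31671 + J((96 - 79)/(27 - 50), -215) = -31671 + (472/75 + 8*((96 - 79)/(27 - 50))/(-215)) = -31671 + (472/75 + 8*(17/(-23))*(-1/215)) = -31671 + (472/75 + 8*(17*(-1/23))*(-1/215)) = -31671 + (472/75 + 8*(-17/23)*(-1/215)) = -31671 + (472/75 + 136/4945) = -31671 + 468848/74175 = -2348727577/74175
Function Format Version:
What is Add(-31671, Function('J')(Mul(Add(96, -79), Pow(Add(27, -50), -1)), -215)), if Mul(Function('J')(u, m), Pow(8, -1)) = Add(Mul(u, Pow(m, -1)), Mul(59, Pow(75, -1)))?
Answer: Rational(-2348727577, 74175) ≈ -31665.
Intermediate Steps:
Function('J')(u, m) = Add(Rational(472, 75), Mul(8, u, Pow(m, -1))) (Function('J')(u, m) = Mul(8, Add(Mul(u, Pow(m, -1)), Mul(59, Pow(75, -1)))) = Mul(8, Add(Mul(u, Pow(m, -1)), Mul(59, Rational(1, 75)))) = Mul(8, Add(Mul(u, Pow(m, -1)), Rational(59, 75))) = Mul(8, Add(Rational(59, 75), Mul(u, Pow(m, -1)))) = Add(Rational(472, 75), Mul(8, u, Pow(m, -1))))
Add(-31671, Function('J')(Mul(Add(96, -79), Pow(Add(27, -50), -1)), -215)) = Add(-31671, Add(Rational(472, 75), Mul(8, Mul(Add(96, -79), Pow(Add(27, -50), -1)), Pow(-215, -1)))) = Add(-31671, Add(Rational(472, 75), Mul(8, Mul(17, Pow(-23, -1)), Rational(-1, 215)))) = Add(-31671, Add(Rational(472, 75), Mul(8, Mul(17, Rational(-1, 23)), Rational(-1, 215)))) = Add(-31671, Add(Rational(472, 75), Mul(8, Rational(-17, 23), Rational(-1, 215)))) = Add(-31671, Add(Rational(472, 75), Rational(136, 4945))) = Add(-31671, Rational(468848, 74175)) = Rational(-2348727577, 74175)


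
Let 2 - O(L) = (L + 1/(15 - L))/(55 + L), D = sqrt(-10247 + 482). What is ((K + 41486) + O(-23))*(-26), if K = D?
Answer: -655853653/608 - 78*I*sqrt(1085) ≈ -1.0787e+6 - 2569.3*I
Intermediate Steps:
D = 3*I*sqrt(1085) (D = sqrt(-9765) = 3*I*sqrt(1085) ≈ 98.818*I)
K = 3*I*sqrt(1085) ≈ 98.818*I
O(L) = 2 - (L + 1/(15 - L))/(55 + L)
((K + 41486) + O(-23))*(-26) = ((3*I*sqrt(1085) + 41486) + (-1649 + (-23)**2 + 95*(-23))/(-825 + (-23)**2 + 40*(-23)))*(-26) = ((41486 + 3*I*sqrt(1085)) + (-1649 + 529 - 2185)/(-825 + 529 - 920))*(-26) = ((41486 + 3*I*sqrt(1085)) - 3305/(-1216))*(-26) = ((41486 + 3*I*sqrt(1085)) - 1/1216*(-3305))*(-26) = ((41486 + 3*I*sqrt(1085)) + 3305/1216)*(-26) = (50450281/1216 + 3*I*sqrt(1085))*(-26) = -655853653/608 - 78*I*sqrt(1085)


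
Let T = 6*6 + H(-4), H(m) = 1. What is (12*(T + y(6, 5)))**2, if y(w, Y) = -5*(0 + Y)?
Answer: 20736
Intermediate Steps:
y(w, Y) = -5*Y
T = 37 (T = 6*6 + 1 = 36 + 1 = 37)
(12*(T + y(6, 5)))**2 = (12*(37 - 5*5))**2 = (12*(37 - 25))**2 = (12*12)**2 = 144**2 = 20736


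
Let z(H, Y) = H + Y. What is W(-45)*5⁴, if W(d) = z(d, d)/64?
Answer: -28125/32 ≈ -878.91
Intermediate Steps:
W(d) = d/32 (W(d) = (d + d)/64 = (2*d)*(1/64) = d/32)
W(-45)*5⁴ = ((1/32)*(-45))*5⁴ = -45/32*625 = -28125/32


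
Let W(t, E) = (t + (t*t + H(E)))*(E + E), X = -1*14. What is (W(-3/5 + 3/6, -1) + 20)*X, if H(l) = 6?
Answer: -2863/25 ≈ -114.52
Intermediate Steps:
X = -14
W(t, E) = 2*E*(6 + t + t**2) (W(t, E) = (t + (t*t + 6))*(E + E) = (t + (t**2 + 6))*(2*E) = (t + (6 + t**2))*(2*E) = (6 + t + t**2)*(2*E) = 2*E*(6 + t + t**2))
(W(-3/5 + 3/6, -1) + 20)*X = (2*(-1)*(6 + (-3/5 + 3/6) + (-3/5 + 3/6)**2) + 20)*(-14) = (2*(-1)*(6 + (-3*1/5 + 3*(1/6)) + (-3*1/5 + 3*(1/6))**2) + 20)*(-14) = (2*(-1)*(6 + (-3/5 + 1/2) + (-3/5 + 1/2)**2) + 20)*(-14) = (2*(-1)*(6 - 1/10 + (-1/10)**2) + 20)*(-14) = (2*(-1)*(6 - 1/10 + 1/100) + 20)*(-14) = (2*(-1)*(591/100) + 20)*(-14) = (-591/50 + 20)*(-14) = (409/50)*(-14) = -2863/25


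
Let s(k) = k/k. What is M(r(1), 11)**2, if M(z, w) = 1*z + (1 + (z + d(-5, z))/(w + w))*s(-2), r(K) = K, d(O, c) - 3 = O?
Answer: 1849/484 ≈ 3.8202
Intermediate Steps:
d(O, c) = 3 + O
s(k) = 1
M(z, w) = 1 + z + (-2 + z)/(2*w) (M(z, w) = 1*z + (1 + (z + (3 - 5))/(w + w))*1 = z + (1 + (z - 2)/((2*w)))*1 = z + (1 + (-2 + z)*(1/(2*w)))*1 = z + (1 + (-2 + z)/(2*w))*1 = z + (1 + (-2 + z)/(2*w)) = 1 + z + (-2 + z)/(2*w))
M(r(1), 11)**2 = ((-1 + (1/2)*1 + 11*(1 + 1))/11)**2 = ((-1 + 1/2 + 11*2)/11)**2 = ((-1 + 1/2 + 22)/11)**2 = ((1/11)*(43/2))**2 = (43/22)**2 = 1849/484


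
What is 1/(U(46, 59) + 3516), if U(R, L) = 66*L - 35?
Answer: 1/7375 ≈ 0.00013559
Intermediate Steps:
U(R, L) = -35 + 66*L
1/(U(46, 59) + 3516) = 1/((-35 + 66*59) + 3516) = 1/((-35 + 3894) + 3516) = 1/(3859 + 3516) = 1/7375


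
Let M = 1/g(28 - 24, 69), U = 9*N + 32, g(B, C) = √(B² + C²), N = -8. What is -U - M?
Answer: 40 - √4777/4777 ≈ 39.986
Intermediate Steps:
U = -40 (U = 9*(-8) + 32 = -72 + 32 = -40)
M = √4777/4777 (M = 1/(√((28 - 24)² + 69²)) = 1/(√(4² + 4761)) = 1/(√(16 + 4761)) = 1/(√4777) = √4777/4777 ≈ 0.014468)
-U - M = -1*(-40) - √4777/4777 = 40 - √4777/4777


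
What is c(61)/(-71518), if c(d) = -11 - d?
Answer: 36/35759 ≈ 0.0010067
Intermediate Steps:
c(61)/(-71518) = (-11 - 1*61)/(-71518) = (-11 - 61)*(-1/71518) = -72*(-1/71518) = 36/35759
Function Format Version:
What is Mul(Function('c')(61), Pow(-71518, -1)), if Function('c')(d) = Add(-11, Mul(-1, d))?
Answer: Rational(36, 35759) ≈ 0.0010067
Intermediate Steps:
Mul(Function('c')(61), Pow(-71518, -1)) = Mul(Add(-11, Mul(-1, 61)), Pow(-71518, -1)) = Mul(Add(-11, -61), Rational(-1, 71518)) = Mul(-72, Rational(-1, 71518)) = Rational(36, 35759)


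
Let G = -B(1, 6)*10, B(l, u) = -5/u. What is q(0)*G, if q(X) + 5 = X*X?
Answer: -125/3 ≈ -41.667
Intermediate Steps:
q(X) = -5 + X² (q(X) = -5 + X*X = -5 + X²)
G = 25/3 (G = -(-5)/6*10 = -1*(-⅚)*10 = (⅚)*10 = 25/3 ≈ 8.3333)
q(0)*G = (-5 + 0²)*(25/3) = (-5 + 0)*(25/3) = -5*25/3 = -125/3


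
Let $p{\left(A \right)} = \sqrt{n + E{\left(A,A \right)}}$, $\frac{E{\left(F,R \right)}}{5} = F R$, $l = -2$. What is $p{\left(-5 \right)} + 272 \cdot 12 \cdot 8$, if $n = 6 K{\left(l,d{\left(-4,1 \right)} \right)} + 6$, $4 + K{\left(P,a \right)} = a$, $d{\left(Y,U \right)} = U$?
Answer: $26112 + \sqrt{113} \approx 26123.0$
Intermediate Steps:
$K{\left(P,a \right)} = -4 + a$
$E{\left(F,R \right)} = 5 F R$
$n = -12$ ($n = 6 \left(-4 + 1\right) + 6 = 6 \left(-3\right) + 6 = -18 + 6 = -12$)
$p{\left(A \right)} = \sqrt{-12 + 5 A^{2}}$ ($p{\left(A \right)} = \sqrt{-12 + 5 A A} = \sqrt{-12 + 5 A^{2}}$)
$p{\left(-5 \right)} + 272 \cdot 12 \cdot 8 = \sqrt{-12 + 5 \left(-5\right)^{2}} + 272 \cdot 12 \cdot 8 = \sqrt{-12 + 5 \cdot 25} + 272 \cdot 96 = \sqrt{-12 + 125} + 26112 = \sqrt{113} + 26112 = 26112 + \sqrt{113}$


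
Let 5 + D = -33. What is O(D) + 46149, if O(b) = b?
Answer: 46111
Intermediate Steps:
D = -38 (D = -5 - 33 = -38)
O(D) + 46149 = -38 + 46149 = 46111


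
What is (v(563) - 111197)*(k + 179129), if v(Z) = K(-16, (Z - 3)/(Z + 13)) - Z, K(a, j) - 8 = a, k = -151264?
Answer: -3114415320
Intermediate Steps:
K(a, j) = 8 + a
v(Z) = -8 - Z (v(Z) = (8 - 16) - Z = -8 - Z)
(v(563) - 111197)*(k + 179129) = ((-8 - 1*563) - 111197)*(-151264 + 179129) = ((-8 - 563) - 111197)*27865 = (-571 - 111197)*27865 = -111768*27865 = -3114415320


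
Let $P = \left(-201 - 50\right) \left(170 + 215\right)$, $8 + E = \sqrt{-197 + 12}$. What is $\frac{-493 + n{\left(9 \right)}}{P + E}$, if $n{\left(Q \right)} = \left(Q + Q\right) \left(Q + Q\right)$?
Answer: $\frac{16332667}{9339869634} + \frac{169 i \sqrt{185}}{9339869634} \approx 0.0017487 + 2.4611 \cdot 10^{-7} i$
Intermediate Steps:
$n{\left(Q \right)} = 4 Q^{2}$ ($n{\left(Q \right)} = 2 Q 2 Q = 4 Q^{2}$)
$E = -8 + i \sqrt{185}$ ($E = -8 + \sqrt{-197 + 12} = -8 + \sqrt{-185} = -8 + i \sqrt{185} \approx -8.0 + 13.601 i$)
$P = -96635$ ($P = \left(-251\right) 385 = -96635$)
$\frac{-493 + n{\left(9 \right)}}{P + E} = \frac{-493 + 4 \cdot 9^{2}}{-96635 - \left(8 - i \sqrt{185}\right)} = \frac{-493 + 4 \cdot 81}{-96643 + i \sqrt{185}} = \frac{-493 + 324}{-96643 + i \sqrt{185}} = - \frac{169}{-96643 + i \sqrt{185}}$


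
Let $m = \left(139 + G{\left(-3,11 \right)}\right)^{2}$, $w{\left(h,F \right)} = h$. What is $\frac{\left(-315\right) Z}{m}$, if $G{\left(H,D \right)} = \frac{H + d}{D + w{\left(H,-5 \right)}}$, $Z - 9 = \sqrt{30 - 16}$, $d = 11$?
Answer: $- \frac{81}{560} - \frac{9 \sqrt{14}}{560} \approx -0.20478$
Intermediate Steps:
$Z = 9 + \sqrt{14}$ ($Z = 9 + \sqrt{30 - 16} = 9 + \sqrt{14} \approx 12.742$)
$G{\left(H,D \right)} = \frac{11 + H}{D + H}$ ($G{\left(H,D \right)} = \frac{H + 11}{D + H} = \frac{11 + H}{D + H}$)
$m = 19600$ ($m = \left(139 + \frac{11 - 3}{11 - 3}\right)^{2} = \left(139 + \frac{1}{8} \cdot 8\right)^{2} = \left(139 + 1\right)^{2} = 140^{2} = 19600$)
$\frac{\left(-315\right) Z}{m} = \frac{\left(-315\right) \left(9 + \sqrt{14}\right)}{19600} = \left(-2835 - 315 \sqrt{14}\right) \frac{1}{19600} = - \frac{81}{560} - \frac{9 \sqrt{14}}{560}$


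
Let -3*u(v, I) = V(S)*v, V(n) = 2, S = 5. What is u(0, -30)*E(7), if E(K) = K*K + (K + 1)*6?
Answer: 0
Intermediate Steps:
E(K) = 6 + K**2 + 6*K (E(K) = K**2 + (1 + K)*6 = K**2 + (6 + 6*K) = 6 + K**2 + 6*K)
u(v, I) = -2*v/3
u(0, -30)*E(7) = (-2/3*0)*(6 + 7**2 + 6*7) = 0*(6 + 49 + 42) = 0*97 = 0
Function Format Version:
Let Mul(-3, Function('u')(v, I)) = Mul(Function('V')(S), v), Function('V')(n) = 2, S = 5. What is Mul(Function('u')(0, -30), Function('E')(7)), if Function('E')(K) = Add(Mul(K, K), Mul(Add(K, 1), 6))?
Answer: 0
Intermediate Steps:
Function('E')(K) = Add(6, Pow(K, 2), Mul(6, K)) (Function('E')(K) = Add(Pow(K, 2), Mul(Add(1, K), 6)) = Add(Pow(K, 2), Add(6, Mul(6, K))) = Add(6, Pow(K, 2), Mul(6, K)))
Function('u')(v, I) = Mul(Rational(-2, 3), v) (Function('u')(v, I) = Mul(Rational(-1, 3), Mul(2, v)) = Mul(Rational(-2, 3), v))
Mul(Function('u')(0, -30), Function('E')(7)) = Mul(Mul(Rational(-2, 3), 0), Add(6, Pow(7, 2), Mul(6, 7))) = Mul(0, Add(6, 49, 42)) = Mul(0, 97) = 0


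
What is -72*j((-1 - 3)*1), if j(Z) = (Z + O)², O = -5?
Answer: -5832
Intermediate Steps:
j(Z) = (-5 + Z)² (j(Z) = (Z - 5)² = (-5 + Z)²)
-72*j((-1 - 3)*1) = -72*(-5 + (-1 - 3)*1)² = -72*(-5 - 4*1)² = -72*(-5 - 4)² = -72*(-9)² = -72*81 = -5832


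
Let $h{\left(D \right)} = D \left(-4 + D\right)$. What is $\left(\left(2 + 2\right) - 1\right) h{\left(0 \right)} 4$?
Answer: $0$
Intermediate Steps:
$\left(\left(2 + 2\right) - 1\right) h{\left(0 \right)} 4 = \left(\left(2 + 2\right) - 1\right) 0 \left(-4 + 0\right) 4 = \left(4 - 1\right) 0 \left(-4\right) 4 = 3 \cdot 0 \cdot 4 = 0 \cdot 4 = 0$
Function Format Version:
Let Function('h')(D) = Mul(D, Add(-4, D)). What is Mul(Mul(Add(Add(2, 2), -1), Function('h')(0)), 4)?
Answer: 0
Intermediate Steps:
Mul(Mul(Add(Add(2, 2), -1), Function('h')(0)), 4) = Mul(Mul(Add(Add(2, 2), -1), Mul(0, Add(-4, 0))), 4) = Mul(Mul(Add(4, -1), Mul(0, -4)), 4) = Mul(Mul(3, 0), 4) = Mul(0, 4) = 0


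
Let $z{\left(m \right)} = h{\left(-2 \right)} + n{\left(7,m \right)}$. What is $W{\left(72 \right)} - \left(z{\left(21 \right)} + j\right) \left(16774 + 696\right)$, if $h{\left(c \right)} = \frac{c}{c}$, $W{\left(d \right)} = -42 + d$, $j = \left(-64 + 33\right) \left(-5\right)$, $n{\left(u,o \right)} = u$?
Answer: $-2847580$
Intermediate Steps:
$j = 155$ ($j = \left(-31\right) \left(-5\right) = 155$)
$h{\left(c \right)} = 1$
$z{\left(m \right)} = 8$ ($z{\left(m \right)} = 1 + 7 = 8$)
$W{\left(72 \right)} - \left(z{\left(21 \right)} + j\right) \left(16774 + 696\right) = \left(-42 + 72\right) - \left(8 + 155\right) \left(16774 + 696\right) = 30 - 163 \cdot 17470 = 30 - 2847610 = -2847580$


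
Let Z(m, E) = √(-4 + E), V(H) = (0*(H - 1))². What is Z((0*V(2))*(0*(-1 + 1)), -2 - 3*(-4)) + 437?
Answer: 437 + √6 ≈ 439.45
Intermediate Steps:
V(H) = 0 (V(H) = (0*(-1 + H))² = 0² = 0)
Z((0*V(2))*(0*(-1 + 1)), -2 - 3*(-4)) + 437 = √(-4 + (-2 - 3*(-4))) + 437 = √(-4 + (-2 + 12)) + 437 = √(-4 + 10) + 437 = √6 + 437 = 437 + √6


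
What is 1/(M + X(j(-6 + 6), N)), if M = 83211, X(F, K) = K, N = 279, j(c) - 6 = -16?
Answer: 1/83490 ≈ 1.1977e-5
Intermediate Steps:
j(c) = -10 (j(c) = 6 - 16 = -10)
1/(M + X(j(-6 + 6), N)) = 1/(83211 + 279) = 1/83490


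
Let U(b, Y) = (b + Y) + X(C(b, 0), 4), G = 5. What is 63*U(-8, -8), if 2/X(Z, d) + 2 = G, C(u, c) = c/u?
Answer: -966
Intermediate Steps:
X(Z, d) = ⅔ (X(Z, d) = 2/(-2 + 5) = 2/3 = 2*(⅓) = ⅔)
U(b, Y) = ⅔ + Y + b (U(b, Y) = (b + Y) + ⅔ = (Y + b) + ⅔ = ⅔ + Y + b)
63*U(-8, -8) = 63*(⅔ - 8 - 8) = 63*(-46/3) = -966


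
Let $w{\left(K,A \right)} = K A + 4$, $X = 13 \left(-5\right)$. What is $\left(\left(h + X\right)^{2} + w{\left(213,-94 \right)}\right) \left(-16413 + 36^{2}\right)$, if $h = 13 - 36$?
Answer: $185546058$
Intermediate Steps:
$h = -23$
$X = -65$
$w{\left(K,A \right)} = 4 + A K$ ($w{\left(K,A \right)} = A K + 4 = 4 + A K$)
$\left(\left(h + X\right)^{2} + w{\left(213,-94 \right)}\right) \left(-16413 + 36^{2}\right) = \left(\left(-23 - 65\right)^{2} + \left(4 - 20022\right)\right) \left(-16413 + 36^{2}\right) = \left(\left(-88\right)^{2} + \left(4 - 20022\right)\right) \left(-16413 + 1296\right) = \left(7744 - 20018\right) \left(-15117\right) = \left(-12274\right) \left(-15117\right) = 185546058$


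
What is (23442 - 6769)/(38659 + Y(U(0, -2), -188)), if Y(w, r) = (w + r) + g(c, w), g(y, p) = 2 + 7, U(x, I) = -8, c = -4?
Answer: 16673/38472 ≈ 0.43338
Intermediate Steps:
g(y, p) = 9
Y(w, r) = 9 + r + w (Y(w, r) = (w + r) + 9 = (r + w) + 9 = 9 + r + w)
(23442 - 6769)/(38659 + Y(U(0, -2), -188)) = (23442 - 6769)/(38659 + (9 - 188 - 8)) = 16673/(38659 - 187) = 16673/38472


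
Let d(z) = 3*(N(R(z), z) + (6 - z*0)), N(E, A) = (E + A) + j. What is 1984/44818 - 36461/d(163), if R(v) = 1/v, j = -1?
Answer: -133098393727/1841011395 ≈ -72.296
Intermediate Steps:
N(E, A) = -1 + A + E (N(E, A) = (E + A) - 1 = (A + E) - 1 = -1 + A + E)
d(z) = 15 + 3*z + 3/z (d(z) = 3*((-1 + z + 1/z) + (6 - z*0)) = 3*((-1 + z + 1/z) + (6 - 1*0)) = 3*((-1 + z + 1/z) + (6 + 0)) = 3*((-1 + z + 1/z) + 6) = 3*(5 + z + 1/z) = 15 + 3*z + 3/z)
1984/44818 - 36461/d(163) = 1984/44818 - 36461/(15 + 3*163 + 3/163) = 1984*(1/44818) - 36461/(15 + 489 + 3*(1/163)) = 992/22409 - 36461/(15 + 489 + 3/163) = 992/22409 - 36461/82155/163 = 992/22409 - 36461*163/82155 = 992/22409 - 5943143/82155 = -133098393727/1841011395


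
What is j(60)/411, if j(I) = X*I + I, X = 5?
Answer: 120/137 ≈ 0.87591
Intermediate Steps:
j(I) = 6*I (j(I) = 5*I + I = 6*I)
j(60)/411 = (6*60)/411 = 360*(1/411) = 120/137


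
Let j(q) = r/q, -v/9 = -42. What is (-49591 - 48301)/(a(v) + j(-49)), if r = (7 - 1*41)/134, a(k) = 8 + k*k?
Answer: -321379436/469114453 ≈ -0.68508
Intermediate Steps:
v = 378 (v = -9*(-42) = 378)
a(k) = 8 + k²
r = -17/67 (r = (7 - 41)*(1/134) = -34*1/134 = -17/67 ≈ -0.25373)
j(q) = -17/(67*q)
(-49591 - 48301)/(a(v) + j(-49)) = (-49591 - 48301)/((8 + 378²) - 17/67/(-49)) = -97892/((8 + 142884) - 17/67*(-1/49)) = -97892/(142892 + 17/3283) = -97892/469114453/3283 = -97892*3283/469114453 = -321379436/469114453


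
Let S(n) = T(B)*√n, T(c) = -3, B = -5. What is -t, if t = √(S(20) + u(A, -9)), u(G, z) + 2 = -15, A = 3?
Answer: -I*√(17 + 6*√5) ≈ -5.5151*I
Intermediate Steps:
u(G, z) = -17 (u(G, z) = -2 - 15 = -17)
S(n) = -3*√n
t = √(-17 - 6*√5) (t = √(-6*√5 - 17) = √(-17 - 6*√5) ≈ 5.5151*I)
-t = -√(-17 - 6*√5)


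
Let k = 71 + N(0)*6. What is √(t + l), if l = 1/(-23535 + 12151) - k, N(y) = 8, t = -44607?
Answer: I*√1449071594110/5692 ≈ 211.49*I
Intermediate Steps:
k = 119 (k = 71 + 8*6 = 71 + 48 = 119)
l = -1354697/11384 (l = 1/(-23535 + 12151) - 1*119 = 1/(-11384) - 119 = -1/11384 - 119 = -1354697/11384 ≈ -119.00)
√(t + l) = √(-44607 - 1354697/11384) = √(-509160785/11384) = I*√1449071594110/5692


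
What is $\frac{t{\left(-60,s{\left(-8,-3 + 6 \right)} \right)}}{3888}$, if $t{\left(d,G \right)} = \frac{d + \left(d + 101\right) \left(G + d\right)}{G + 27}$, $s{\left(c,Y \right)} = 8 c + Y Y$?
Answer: $\frac{4775}{108864} \approx 0.043862$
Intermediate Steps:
$s{\left(c,Y \right)} = Y^{2} + 8 c$ ($s{\left(c,Y \right)} = 8 c + Y^{2} = Y^{2} + 8 c$)
$t{\left(d,G \right)} = \frac{d + \left(101 + d\right) \left(G + d\right)}{27 + G}$
$\frac{t{\left(-60,s{\left(-8,-3 + 6 \right)} \right)}}{3888} = \frac{\frac{1}{27 + \left(\left(-3 + 6\right)^{2} + 8 \left(-8\right)\right)} \left(\left(-60\right)^{2} + 101 \left(\left(-3 + 6\right)^{2} + 8 \left(-8\right)\right) + 102 \left(-60\right) + \left(\left(-3 + 6\right)^{2} + 8 \left(-8\right)\right) \left(-60\right)\right)}{3888} = \frac{3600 + 101 \left(3^{2} - 64\right) - 6120 + \left(3^{2} - 64\right) \left(-60\right)}{27 - \left(64 - 3^{2}\right)} \frac{1}{3888} = \frac{3600 + 101 \left(9 - 64\right) - 6120 + \left(9 - 64\right) \left(-60\right)}{27 + \left(9 - 64\right)} \frac{1}{3888} = \frac{3600 + 101 \left(-55\right) - 6120 - -3300}{27 - 55} \cdot \frac{1}{3888} = \frac{3600 - 5555 - 6120 + 3300}{-28} \cdot \frac{1}{3888} = \left(- \frac{1}{28}\right) \left(-4775\right) \frac{1}{3888} = \frac{4775}{28} \cdot \frac{1}{3888} = \frac{4775}{108864}$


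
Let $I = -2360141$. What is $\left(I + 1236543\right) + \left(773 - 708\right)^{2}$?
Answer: $-1119373$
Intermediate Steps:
$\left(I + 1236543\right) + \left(773 - 708\right)^{2} = \left(-2360141 + 1236543\right) + \left(773 - 708\right)^{2} = -1123598 + 65^{2} = -1123598 + 4225 = -1119373$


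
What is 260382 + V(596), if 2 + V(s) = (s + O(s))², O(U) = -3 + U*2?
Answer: 3446605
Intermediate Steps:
O(U) = -3 + 2*U
V(s) = -2 + (-3 + 3*s)² (V(s) = -2 + (s + (-3 + 2*s))² = -2 + (-3 + 3*s)²)
260382 + V(596) = 260382 + (-2 + 9*(-1 + 596)²) = 260382 + (-2 + 9*595²) = 260382 + (-2 + 9*354025) = 260382 + (-2 + 3186225) = 260382 + 3186223 = 3446605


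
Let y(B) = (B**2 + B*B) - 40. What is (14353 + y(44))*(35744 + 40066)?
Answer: 1378604850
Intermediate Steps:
y(B) = -40 + 2*B**2 (y(B) = (B**2 + B**2) - 40 = 2*B**2 - 40 = -40 + 2*B**2)
(14353 + y(44))*(35744 + 40066) = (14353 + (-40 + 2*44**2))*(35744 + 40066) = (14353 + (-40 + 2*1936))*75810 = (14353 + (-40 + 3872))*75810 = (14353 + 3832)*75810 = 18185*75810 = 1378604850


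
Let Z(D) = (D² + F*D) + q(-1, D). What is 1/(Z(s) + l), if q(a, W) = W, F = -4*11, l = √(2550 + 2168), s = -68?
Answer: 3774/28483793 - √4718/56967586 ≈ 0.00013129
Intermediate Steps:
l = √4718 ≈ 68.688
F = -44
Z(D) = D² - 43*D (Z(D) = (D² - 44*D) + D = D² - 43*D)
1/(Z(s) + l) = 1/(-68*(-43 - 68) + √4718) = 1/(-68*(-111) + √4718) = 1/(7548 + √4718)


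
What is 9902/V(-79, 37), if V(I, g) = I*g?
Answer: -9902/2923 ≈ -3.3876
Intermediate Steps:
9902/V(-79, 37) = 9902/((-79*37)) = 9902/(-2923) = 9902*(-1/2923) = -9902/2923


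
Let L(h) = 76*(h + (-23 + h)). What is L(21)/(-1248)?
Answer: -361/312 ≈ -1.1571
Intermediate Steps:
L(h) = -1748 + 152*h (L(h) = 76*(-23 + 2*h) = -1748 + 152*h)
L(21)/(-1248) = (-1748 + 152*21)/(-1248) = (-1748 + 3192)*(-1/1248) = 1444*(-1/1248) = -361/312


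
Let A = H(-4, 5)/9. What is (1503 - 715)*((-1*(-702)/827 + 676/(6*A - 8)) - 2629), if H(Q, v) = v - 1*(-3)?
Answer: -1877902894/827 ≈ -2.2707e+6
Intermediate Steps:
H(Q, v) = 3 + v (H(Q, v) = v + 3 = 3 + v)
A = 8/9 (A = (3 + 5)/9 = 8*(⅑) = 8/9 ≈ 0.88889)
(1503 - 715)*((-1*(-702)/827 + 676/(6*A - 8)) - 2629) = (1503 - 715)*((-1*(-702)/827 + 676/(6*(8/9) - 8)) - 2629) = 788*((702*(1/827) + 676/(16/3 - 8)) - 2629) = 788*((702/827 + 676/(-8/3)) - 2629) = 788*((702/827 + 676*(-3/8)) - 2629) = 788*((702/827 - 507/2) - 2629) = 788*(-417885/1654 - 2629) = 788*(-4766251/1654) = -1877902894/827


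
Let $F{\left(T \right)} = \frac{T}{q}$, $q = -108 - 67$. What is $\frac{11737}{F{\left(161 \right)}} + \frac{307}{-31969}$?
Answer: $- \frac{9380510886}{735287} \approx -12758.0$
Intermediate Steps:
$q = -175$
$F{\left(T \right)} = - \frac{T}{175}$ ($F{\left(T \right)} = \frac{T}{-175} = T \left(- \frac{1}{175}\right) = - \frac{T}{175}$)
$\frac{11737}{F{\left(161 \right)}} + \frac{307}{-31969} = \frac{11737}{\left(- \frac{1}{175}\right) 161} + \frac{307}{-31969} = \frac{11737}{- \frac{23}{25}} + 307 \left(- \frac{1}{31969}\right) = 11737 \left(- \frac{25}{23}\right) - \frac{307}{31969} = - \frac{293425}{23} - \frac{307}{31969} = - \frac{9380510886}{735287}$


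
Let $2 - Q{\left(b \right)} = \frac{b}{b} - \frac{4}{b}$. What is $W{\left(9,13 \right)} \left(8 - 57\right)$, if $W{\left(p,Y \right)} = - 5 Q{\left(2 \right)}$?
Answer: $735$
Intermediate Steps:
$Q{\left(b \right)} = 1 + \frac{4}{b}$ ($Q{\left(b \right)} = 2 - \left(\frac{b}{b} - \frac{4}{b}\right) = 2 - \left(1 - \frac{4}{b}\right) = 1 + \frac{4}{b}$)
$W{\left(p,Y \right)} = -15$ ($W{\left(p,Y \right)} = - 5 \frac{4 + 2}{2} = - 5 \cdot \frac{1}{2} \cdot 6 = \left(-5\right) 3 = -15$)
$W{\left(9,13 \right)} \left(8 - 57\right) = - 15 \left(8 - 57\right) = \left(-15\right) \left(-49\right) = 735$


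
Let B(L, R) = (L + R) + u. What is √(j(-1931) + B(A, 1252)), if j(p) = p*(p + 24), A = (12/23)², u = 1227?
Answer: 4*√121831883/23 ≈ 1919.6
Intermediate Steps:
A = 144/529 (A = (12*(1/23))² = (12/23)² = 144/529 ≈ 0.27221)
j(p) = p*(24 + p)
B(L, R) = 1227 + L + R (B(L, R) = (L + R) + 1227 = 1227 + L + R)
√(j(-1931) + B(A, 1252)) = √(-1931*(24 - 1931) + (1227 + 144/529 + 1252)) = √(-1931*(-1907) + 1311535/529) = √(3682417 + 1311535/529) = √(1949310128/529) = 4*√121831883/23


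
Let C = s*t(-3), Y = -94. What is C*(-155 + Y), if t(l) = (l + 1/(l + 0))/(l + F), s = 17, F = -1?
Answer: -7055/2 ≈ -3527.5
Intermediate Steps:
t(l) = (l + 1/l)/(-1 + l) (t(l) = (l + 1/(l + 0))/(l - 1) = (l + 1/l)/(-1 + l))
C = 85/6 (C = 17*((1 + (-3)²)/((-3)*(-1 - 3))) = 17*(-⅓*(1 + 9)/(-4)) = 17*(-⅓*(-¼)*10) = 17*(⅚) = 85/6 ≈ 14.167)
C*(-155 + Y) = 85*(-155 - 94)/6 = (85/6)*(-249) = -7055/2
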